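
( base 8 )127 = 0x57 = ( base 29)30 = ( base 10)87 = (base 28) 33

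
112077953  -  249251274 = -137173321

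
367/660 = 367/660= 0.56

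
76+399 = 475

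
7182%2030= 1092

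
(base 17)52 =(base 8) 127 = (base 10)87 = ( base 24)3f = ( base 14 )63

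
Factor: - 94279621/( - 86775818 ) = 2^( - 1 ) * 47^( - 1 )*923147^ ( - 1)*94279621^1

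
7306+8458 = 15764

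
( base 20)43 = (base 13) 65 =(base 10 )83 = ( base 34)2F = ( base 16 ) 53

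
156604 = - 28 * (-5593 )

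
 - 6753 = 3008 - 9761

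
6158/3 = 2052 + 2/3 = 2052.67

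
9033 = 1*9033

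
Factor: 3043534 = 2^1*13^1*19^1*61^1*101^1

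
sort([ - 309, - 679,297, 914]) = [ - 679,  -  309,  297,  914]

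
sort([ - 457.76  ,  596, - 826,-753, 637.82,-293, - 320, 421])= [ - 826, - 753 ,-457.76, - 320, - 293, 421,596, 637.82]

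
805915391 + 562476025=1368391416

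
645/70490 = 129/14098 = 0.01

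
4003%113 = 48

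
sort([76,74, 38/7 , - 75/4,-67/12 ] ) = [ - 75/4, - 67/12, 38/7, 74, 76] 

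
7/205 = 7/205 = 0.03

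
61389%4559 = 2122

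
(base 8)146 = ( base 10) 102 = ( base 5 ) 402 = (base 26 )3o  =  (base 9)123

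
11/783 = 11/783= 0.01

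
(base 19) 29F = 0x38C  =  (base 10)908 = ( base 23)1gb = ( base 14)48c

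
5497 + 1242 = 6739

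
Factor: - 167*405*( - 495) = 33479325 = 3^6*5^2*11^1*167^1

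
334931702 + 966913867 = 1301845569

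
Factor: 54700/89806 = 27350/44903  =  2^1*5^2 * 83^( - 1)*541^( - 1 )*547^1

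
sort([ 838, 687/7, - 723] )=[ - 723, 687/7,838 ] 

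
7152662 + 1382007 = 8534669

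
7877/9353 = 7877/9353 = 0.84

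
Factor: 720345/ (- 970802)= -2^( - 1)*3^1* 5^1*7^ ( - 1 )* 17^( - 1)*4079^(-1)*48023^1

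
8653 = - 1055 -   -  9708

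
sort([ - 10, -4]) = [ -10 , - 4 ]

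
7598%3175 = 1248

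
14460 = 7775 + 6685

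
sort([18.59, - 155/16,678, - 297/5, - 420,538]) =[-420, - 297/5, - 155/16, 18.59,538,678]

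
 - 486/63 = - 54/7= - 7.71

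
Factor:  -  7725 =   -  3^1*5^2*103^1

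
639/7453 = 639/7453 = 0.09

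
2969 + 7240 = 10209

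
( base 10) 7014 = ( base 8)15546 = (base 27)9gl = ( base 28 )8QE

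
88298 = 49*1802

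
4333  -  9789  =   - 5456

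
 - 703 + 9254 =8551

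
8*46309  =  370472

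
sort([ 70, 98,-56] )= [ - 56,  70,  98 ] 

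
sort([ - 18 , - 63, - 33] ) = [ - 63,-33, - 18]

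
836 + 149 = 985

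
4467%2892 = 1575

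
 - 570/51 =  - 190/17= - 11.18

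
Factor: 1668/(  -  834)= - 2^1 = - 2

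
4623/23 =201 = 201.00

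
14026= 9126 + 4900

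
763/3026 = 763/3026 = 0.25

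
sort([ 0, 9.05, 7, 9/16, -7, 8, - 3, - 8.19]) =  [- 8.19 , - 7,-3, 0, 9/16, 7, 8, 9.05] 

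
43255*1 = 43255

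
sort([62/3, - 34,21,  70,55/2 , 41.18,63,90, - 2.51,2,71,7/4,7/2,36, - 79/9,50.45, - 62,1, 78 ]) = [ - 62, - 34, - 79/9 , - 2.51,1, 7/4, 2, 7/2,62/3,21 , 55/2, 36,41.18,50.45,63,70 , 71,78,90]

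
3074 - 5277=-2203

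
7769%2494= 287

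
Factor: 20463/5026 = 57/14 = 2^( - 1)* 3^1*7^( - 1)  *  19^1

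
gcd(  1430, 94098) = 2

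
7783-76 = 7707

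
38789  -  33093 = 5696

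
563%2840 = 563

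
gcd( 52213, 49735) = 7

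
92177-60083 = 32094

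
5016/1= 5016 = 5016.00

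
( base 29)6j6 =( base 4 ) 1113203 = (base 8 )12743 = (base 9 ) 7615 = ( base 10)5603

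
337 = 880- 543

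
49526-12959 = 36567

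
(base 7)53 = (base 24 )1e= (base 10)38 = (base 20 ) 1I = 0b100110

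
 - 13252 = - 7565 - 5687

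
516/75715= 516/75715 = 0.01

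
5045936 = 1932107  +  3113829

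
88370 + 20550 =108920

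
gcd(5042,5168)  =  2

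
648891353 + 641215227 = 1290106580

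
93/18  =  31/6= 5.17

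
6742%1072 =310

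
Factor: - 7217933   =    -  1039^1*6947^1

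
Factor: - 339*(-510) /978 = 28815/163 =3^1*5^1 * 17^1*113^1*163^( - 1)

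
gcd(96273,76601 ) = 1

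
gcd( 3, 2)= 1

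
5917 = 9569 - 3652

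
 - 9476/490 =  - 20+ 162/245 = - 19.34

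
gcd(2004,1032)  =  12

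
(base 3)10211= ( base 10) 103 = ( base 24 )47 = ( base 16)67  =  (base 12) 87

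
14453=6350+8103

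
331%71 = 47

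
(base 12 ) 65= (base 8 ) 115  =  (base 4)1031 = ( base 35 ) 27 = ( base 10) 77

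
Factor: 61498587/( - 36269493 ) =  - 20499529/12089831 = - 13^(- 1 )*103^( - 1 )*9029^(- 1)*20499529^1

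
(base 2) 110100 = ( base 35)1h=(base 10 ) 52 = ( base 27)1P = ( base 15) 37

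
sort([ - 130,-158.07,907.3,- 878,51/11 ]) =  [ - 878, - 158.07, - 130,51/11, 907.3 ] 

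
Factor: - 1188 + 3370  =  2^1 * 1091^1 =2182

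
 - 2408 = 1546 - 3954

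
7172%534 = 230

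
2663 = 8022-5359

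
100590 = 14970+85620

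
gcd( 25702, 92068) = 2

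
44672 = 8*5584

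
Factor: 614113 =614113^1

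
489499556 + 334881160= 824380716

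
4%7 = 4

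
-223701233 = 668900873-892602106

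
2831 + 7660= 10491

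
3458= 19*182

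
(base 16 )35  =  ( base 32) 1L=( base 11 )49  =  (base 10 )53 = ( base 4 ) 311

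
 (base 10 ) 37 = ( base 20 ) 1h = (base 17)23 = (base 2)100101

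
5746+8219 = 13965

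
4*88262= 353048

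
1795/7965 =359/1593 =0.23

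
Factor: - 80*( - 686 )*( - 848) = -46538240 = - 2^9*5^1 * 7^3  *53^1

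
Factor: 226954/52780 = 43/10 = 2^(  -  1 )*5^( - 1)*43^1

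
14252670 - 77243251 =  - 62990581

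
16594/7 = 16594/7  =  2370.57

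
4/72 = 1/18 = 0.06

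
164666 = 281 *586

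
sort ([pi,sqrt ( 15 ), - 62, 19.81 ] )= [ - 62,pi,sqrt(15),19.81]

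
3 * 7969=23907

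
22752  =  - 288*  ( - 79)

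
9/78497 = 9/78497 = 0.00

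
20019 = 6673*3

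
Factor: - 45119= - 45119^1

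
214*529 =113206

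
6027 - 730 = 5297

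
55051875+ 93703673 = 148755548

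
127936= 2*63968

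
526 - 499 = 27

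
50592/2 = 25296  =  25296.00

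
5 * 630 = 3150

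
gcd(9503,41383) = 1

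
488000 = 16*30500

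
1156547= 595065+561482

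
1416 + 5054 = 6470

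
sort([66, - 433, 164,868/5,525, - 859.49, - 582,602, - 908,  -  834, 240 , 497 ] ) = [ - 908, - 859.49,-834,- 582, - 433 , 66, 164,868/5, 240, 497,525, 602] 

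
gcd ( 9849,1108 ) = 1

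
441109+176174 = 617283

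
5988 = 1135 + 4853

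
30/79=30/79 = 0.38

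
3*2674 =8022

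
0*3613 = 0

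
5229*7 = 36603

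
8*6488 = 51904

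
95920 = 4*23980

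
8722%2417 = 1471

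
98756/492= 200 + 89/123 = 200.72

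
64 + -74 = -10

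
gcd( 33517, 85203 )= 1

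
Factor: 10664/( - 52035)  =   - 2^3*3^( - 1) * 5^ (-1 )*31^1 * 43^1 * 3469^( -1 ) 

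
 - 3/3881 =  - 1 + 3878/3881 = -0.00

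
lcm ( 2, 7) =14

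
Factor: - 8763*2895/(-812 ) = 2^( - 2) * 3^2*5^1*7^( - 1)*23^1*29^( -1)*127^1 *193^1 = 25368885/812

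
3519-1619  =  1900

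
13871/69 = 201 + 2/69 = 201.03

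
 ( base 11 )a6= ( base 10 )116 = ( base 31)3n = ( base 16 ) 74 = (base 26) 4C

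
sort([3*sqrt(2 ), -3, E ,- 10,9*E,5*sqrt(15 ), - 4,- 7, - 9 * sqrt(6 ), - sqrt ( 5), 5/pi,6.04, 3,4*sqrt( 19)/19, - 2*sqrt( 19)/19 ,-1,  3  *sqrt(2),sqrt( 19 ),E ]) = [ - 9 * sqrt( 6),-10, - 7,-4,-3, -sqrt ( 5),-1,-2*sqrt ( 19)/19,4*sqrt(19)/19,5/pi, E,E,  3, 3*sqrt(2 ), 3*sqrt( 2), sqrt( 19),6.04, 5 * sqrt(15),9 * E ]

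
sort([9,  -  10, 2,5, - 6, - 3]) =[ - 10, - 6, -3,2, 5,9 ] 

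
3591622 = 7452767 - 3861145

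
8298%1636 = 118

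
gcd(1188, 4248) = 36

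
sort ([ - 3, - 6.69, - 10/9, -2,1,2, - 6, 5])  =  [ - 6.69,-6, - 3, - 2, - 10/9,1, 2,5]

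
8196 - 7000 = 1196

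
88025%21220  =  3145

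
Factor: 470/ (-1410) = - 3^( - 1 ) = -1/3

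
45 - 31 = 14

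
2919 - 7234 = -4315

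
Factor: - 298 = -2^1*149^1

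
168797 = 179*943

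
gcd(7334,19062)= 2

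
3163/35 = 90 + 13/35 = 90.37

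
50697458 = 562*90209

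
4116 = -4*( - 1029) 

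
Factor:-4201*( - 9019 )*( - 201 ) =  - 3^1*29^1*67^1*311^1*4201^1 = -  7615652619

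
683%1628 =683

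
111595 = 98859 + 12736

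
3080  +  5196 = 8276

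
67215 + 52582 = 119797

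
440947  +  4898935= 5339882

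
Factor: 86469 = 3^1*19^1 * 37^1*41^1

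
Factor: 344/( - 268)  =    -  2^1*43^1*67^( - 1 ) = - 86/67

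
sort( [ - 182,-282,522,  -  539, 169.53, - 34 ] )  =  [ - 539, - 282, - 182, - 34,169.53, 522] 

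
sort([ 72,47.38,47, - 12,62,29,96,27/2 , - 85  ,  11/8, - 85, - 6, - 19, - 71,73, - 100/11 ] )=[ - 85, - 85  , - 71, - 19, - 12,-100/11 ,- 6,11/8,27/2,29 , 47,47.38,62,72,73,96]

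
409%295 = 114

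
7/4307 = 7/4307 =0.00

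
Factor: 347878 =2^1 * 281^1*619^1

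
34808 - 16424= 18384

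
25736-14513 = 11223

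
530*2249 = 1191970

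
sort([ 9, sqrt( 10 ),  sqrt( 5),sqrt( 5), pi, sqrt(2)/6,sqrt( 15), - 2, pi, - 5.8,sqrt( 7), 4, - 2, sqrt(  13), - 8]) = [ - 8,- 5.8, - 2, - 2,sqrt( 2)/6, sqrt(5), sqrt( 5),sqrt(7 ), pi, pi, sqrt(10),sqrt( 13),sqrt ( 15),4 , 9]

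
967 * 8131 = 7862677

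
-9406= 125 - 9531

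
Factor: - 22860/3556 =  - 45/7 = -3^2*5^1*7^ (  -  1)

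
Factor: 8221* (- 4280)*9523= - 335075135240 = - 2^3*5^1*89^1*107^2 * 8221^1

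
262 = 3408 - 3146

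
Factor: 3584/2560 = 7/5 = 5^( - 1)*7^1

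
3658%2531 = 1127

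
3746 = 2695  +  1051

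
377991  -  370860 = 7131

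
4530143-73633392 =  - 69103249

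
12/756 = 1/63 = 0.02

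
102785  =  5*20557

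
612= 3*204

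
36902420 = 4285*8612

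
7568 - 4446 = 3122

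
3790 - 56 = 3734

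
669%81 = 21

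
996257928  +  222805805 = 1219063733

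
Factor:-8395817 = - 8395817^1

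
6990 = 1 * 6990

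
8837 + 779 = 9616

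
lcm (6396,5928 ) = 243048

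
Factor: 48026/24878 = 7^( - 1)*11^1*37^1*59^1 * 1777^( - 1) = 24013/12439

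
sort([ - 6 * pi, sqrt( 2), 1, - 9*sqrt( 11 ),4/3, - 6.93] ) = [  -  9*sqrt (11), - 6*pi, - 6.93,1, 4/3, sqrt(2 ) ] 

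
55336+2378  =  57714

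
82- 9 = 73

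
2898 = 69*42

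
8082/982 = 8 + 113/491 = 8.23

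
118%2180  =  118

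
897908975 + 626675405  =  1524584380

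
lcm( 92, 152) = 3496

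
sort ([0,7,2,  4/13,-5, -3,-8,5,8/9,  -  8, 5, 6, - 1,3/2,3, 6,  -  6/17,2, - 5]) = [ - 8,-8, - 5, - 5,-3,-1, - 6/17,0, 4/13,8/9, 3/2,2,2 , 3,5, 5, 6,6,7] 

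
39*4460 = 173940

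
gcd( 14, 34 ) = 2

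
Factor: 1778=2^1*7^1*127^1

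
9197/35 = 9197/35 = 262.77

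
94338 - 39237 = 55101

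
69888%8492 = 1952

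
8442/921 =9+ 51/307 = 9.17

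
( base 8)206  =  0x86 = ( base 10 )134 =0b10000110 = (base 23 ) 5j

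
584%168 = 80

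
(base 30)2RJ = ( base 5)41004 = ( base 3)10121101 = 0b101001000101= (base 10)2629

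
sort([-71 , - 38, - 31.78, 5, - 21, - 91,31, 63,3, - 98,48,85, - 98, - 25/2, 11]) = [  -  98, - 98, - 91, - 71, - 38, - 31.78 ,- 21 , - 25/2,3,5, 11,31,48,63,85]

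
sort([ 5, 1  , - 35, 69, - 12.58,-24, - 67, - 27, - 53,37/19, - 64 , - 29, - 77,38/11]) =[ - 77,  -  67, - 64, - 53, - 35, - 29, - 27, - 24, - 12.58 , 1, 37/19  ,  38/11, 5, 69]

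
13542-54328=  - 40786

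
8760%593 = 458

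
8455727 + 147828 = 8603555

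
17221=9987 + 7234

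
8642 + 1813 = 10455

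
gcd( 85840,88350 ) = 10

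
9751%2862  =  1165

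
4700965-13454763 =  - 8753798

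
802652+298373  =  1101025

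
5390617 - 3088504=2302113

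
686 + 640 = 1326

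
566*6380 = 3611080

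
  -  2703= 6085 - 8788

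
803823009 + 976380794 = 1780203803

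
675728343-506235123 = 169493220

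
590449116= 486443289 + 104005827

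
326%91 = 53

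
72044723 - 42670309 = 29374414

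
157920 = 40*3948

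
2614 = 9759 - 7145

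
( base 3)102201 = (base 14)188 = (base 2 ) 100111100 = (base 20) FG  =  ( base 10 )316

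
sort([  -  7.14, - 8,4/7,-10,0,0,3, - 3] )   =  [ - 10,- 8,  -  7.14, - 3, 0,0,4/7, 3] 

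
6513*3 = 19539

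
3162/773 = 4 + 70/773 = 4.09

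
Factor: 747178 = 2^1 *23^1*37^1*439^1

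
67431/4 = 16857 + 3/4= 16857.75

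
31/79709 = 31/79709 = 0.00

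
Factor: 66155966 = 2^1*379^1*87277^1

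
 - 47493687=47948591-95442278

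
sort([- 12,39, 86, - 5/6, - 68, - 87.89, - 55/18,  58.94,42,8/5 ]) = [ - 87.89, - 68, - 12,  -  55/18, - 5/6,8/5, 39 , 42, 58.94,86]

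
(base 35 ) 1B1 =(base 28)21f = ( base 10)1611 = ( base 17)59d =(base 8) 3113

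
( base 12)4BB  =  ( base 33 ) lq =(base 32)mf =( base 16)2CF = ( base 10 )719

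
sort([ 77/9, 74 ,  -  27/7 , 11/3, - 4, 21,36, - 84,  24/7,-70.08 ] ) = [ - 84, -70.08,-4, - 27/7, 24/7, 11/3,77/9 , 21 , 36,74 ] 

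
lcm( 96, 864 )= 864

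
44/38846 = 22/19423 = 0.00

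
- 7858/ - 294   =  26 + 107/147=26.73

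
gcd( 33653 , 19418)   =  73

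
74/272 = 37/136 = 0.27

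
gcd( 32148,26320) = 188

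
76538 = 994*77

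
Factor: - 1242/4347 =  - 2^1*7^( - 1) = - 2/7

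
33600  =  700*48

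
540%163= 51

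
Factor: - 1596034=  - 2^1*11^1*72547^1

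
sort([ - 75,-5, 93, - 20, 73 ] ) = [ - 75, - 20, - 5,  73, 93 ] 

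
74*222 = 16428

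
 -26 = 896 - 922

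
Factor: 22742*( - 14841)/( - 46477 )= 337514022/46477 = 2^1*3^2 * 17^1*83^1*97^1*137^1*46477^(-1)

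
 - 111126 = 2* ( - 55563 )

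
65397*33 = 2158101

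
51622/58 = 25811/29 = 890.03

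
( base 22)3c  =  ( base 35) 28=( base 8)116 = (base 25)33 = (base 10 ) 78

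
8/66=4/33= 0.12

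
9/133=9/133 = 0.07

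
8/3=2+2/3   =  2.67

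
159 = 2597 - 2438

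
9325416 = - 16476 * ( - 566)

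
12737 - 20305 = -7568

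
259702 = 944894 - 685192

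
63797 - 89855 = - 26058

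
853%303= 247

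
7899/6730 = 7899/6730 = 1.17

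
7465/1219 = 6 + 151/1219 = 6.12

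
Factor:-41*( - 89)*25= 5^2 * 41^1*89^1 = 91225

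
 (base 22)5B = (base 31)3S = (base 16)79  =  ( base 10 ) 121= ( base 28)49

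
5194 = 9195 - 4001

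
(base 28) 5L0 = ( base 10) 4508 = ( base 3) 20011222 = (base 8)10634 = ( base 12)2738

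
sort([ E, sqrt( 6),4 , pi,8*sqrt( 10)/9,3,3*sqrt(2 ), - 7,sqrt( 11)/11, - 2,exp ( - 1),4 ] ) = [ - 7, - 2,sqrt( 11) /11, exp (-1),sqrt( 6 ),E,8*sqrt(10) /9, 3, pi,4,4,3*sqrt( 2)]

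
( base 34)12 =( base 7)51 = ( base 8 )44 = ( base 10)36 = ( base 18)20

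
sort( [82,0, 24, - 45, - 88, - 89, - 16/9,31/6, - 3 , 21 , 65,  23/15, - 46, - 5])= [ - 89, - 88, - 46, - 45, - 5, - 3, - 16/9, 0,23/15 , 31/6, 21,  24,65,82]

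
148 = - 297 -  -445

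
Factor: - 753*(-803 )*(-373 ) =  - 225537807 = -3^1*11^1*73^1*251^1 * 373^1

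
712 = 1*712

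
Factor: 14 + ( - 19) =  - 5^1 = - 5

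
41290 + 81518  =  122808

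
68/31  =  2 + 6/31=2.19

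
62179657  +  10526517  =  72706174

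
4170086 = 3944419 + 225667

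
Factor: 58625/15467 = 5^3*7^1*67^1 * 15467^(- 1) 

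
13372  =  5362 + 8010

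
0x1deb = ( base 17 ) 1989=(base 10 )7659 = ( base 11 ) 5833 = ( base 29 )933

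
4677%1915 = 847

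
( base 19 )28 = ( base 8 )56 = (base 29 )1h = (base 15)31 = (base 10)46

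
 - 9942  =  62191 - 72133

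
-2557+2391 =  -166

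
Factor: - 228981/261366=-2^ ( - 1 )*7^ ( - 3 )*601^1 = - 601/686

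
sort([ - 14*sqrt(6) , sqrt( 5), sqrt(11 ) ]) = [ - 14*sqrt( 6),sqrt( 5 ),sqrt( 11)]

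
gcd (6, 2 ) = 2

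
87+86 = 173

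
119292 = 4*29823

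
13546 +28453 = 41999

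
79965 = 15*5331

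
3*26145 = 78435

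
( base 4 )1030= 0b1001100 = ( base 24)34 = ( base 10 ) 76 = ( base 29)2i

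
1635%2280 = 1635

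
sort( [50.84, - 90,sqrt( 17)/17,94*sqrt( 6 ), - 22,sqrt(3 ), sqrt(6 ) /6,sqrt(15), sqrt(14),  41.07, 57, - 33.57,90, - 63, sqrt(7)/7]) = [ -90, - 63, - 33.57, - 22, sqrt( 17 )/17,  sqrt( 7)/7, sqrt(6)/6, sqrt(3), sqrt(14),sqrt( 15), 41.07,50.84,57, 90, 94*sqrt( 6) ]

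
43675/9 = 43675/9 = 4852.78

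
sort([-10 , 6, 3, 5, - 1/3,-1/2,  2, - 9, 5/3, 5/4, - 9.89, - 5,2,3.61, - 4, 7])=[  -  10,  -  9.89  ,  -  9,-5, - 4,-1/2,-1/3,5/4, 5/3, 2,2, 3,3.61,5,6, 7]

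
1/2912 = 1/2912 = 0.00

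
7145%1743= 173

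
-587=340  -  927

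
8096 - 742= 7354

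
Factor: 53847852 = 2^2*3^1*4487321^1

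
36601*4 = 146404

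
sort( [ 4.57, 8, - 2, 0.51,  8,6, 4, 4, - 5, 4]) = [ - 5, - 2, 0.51 , 4,4, 4, 4.57,6,8,8]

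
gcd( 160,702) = 2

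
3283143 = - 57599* (-57 )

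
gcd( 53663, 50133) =1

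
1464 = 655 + 809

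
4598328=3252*1414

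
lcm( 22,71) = 1562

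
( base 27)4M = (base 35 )3P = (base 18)74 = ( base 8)202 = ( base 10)130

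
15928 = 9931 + 5997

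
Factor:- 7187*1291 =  - 1291^1 *7187^1 = -9278417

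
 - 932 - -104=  -828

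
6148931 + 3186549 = 9335480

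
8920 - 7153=1767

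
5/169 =5/169=   0.03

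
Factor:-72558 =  - 2^1 * 3^2*29^1*139^1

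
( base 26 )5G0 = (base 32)3MK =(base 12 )2244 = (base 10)3796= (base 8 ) 7324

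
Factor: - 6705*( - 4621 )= 3^2 * 5^1*149^1*4621^1 =30983805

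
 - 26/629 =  - 26/629 = - 0.04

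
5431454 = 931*5834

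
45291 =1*45291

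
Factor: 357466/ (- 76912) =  - 2^( - 3)*11^ (-1 ) * 409^1 = - 409/88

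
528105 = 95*5559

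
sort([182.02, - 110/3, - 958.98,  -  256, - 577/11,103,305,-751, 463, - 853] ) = [ - 958.98, - 853,-751,-256 , - 577/11,-110/3, 103, 182.02, 305,463 ] 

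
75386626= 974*77399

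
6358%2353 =1652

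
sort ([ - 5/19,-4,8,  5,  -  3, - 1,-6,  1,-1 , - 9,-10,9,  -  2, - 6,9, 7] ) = [-10,-9,-6, - 6, - 4, - 3,-2,-1, - 1, - 5/19,1 , 5,7, 8,  9,9]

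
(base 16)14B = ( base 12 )237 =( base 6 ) 1311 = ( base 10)331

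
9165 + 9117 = 18282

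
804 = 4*201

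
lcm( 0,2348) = 0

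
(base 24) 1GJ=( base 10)979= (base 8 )1723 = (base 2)1111010011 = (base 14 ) 4dd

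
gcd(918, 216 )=54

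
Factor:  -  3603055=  - 5^1*720611^1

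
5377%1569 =670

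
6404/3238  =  1 + 1583/1619 = 1.98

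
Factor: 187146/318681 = 562/957  =  2^1*3^( - 1 )* 11^(  -  1)*29^( - 1)*281^1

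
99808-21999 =77809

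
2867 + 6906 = 9773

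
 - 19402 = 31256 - 50658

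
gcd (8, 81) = 1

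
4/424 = 1/106 = 0.01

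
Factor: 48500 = 2^2*5^3*97^1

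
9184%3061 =1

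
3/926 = 3/926=0.00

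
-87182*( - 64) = 5579648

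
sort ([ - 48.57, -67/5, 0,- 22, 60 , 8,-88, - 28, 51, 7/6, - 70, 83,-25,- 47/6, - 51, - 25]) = [ - 88,  -  70, - 51, - 48.57, - 28,  -  25, - 25,  -  22,  -  67/5, - 47/6,0, 7/6, 8 , 51, 60,  83 ] 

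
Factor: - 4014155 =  - 5^1*802831^1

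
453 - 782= - 329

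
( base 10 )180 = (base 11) 154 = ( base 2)10110100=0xb4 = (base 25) 75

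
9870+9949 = 19819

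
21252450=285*74570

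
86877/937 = 92 + 673/937 =92.72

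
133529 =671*199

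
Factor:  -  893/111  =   - 3^(  -  1)*19^1*37^ (-1 )*47^1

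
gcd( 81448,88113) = 1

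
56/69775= 56/69775= 0.00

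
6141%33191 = 6141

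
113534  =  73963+39571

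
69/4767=23/1589 = 0.01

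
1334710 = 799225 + 535485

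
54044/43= 54044/43= 1256.84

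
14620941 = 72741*201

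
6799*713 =4847687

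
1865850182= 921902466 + 943947716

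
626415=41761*15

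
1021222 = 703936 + 317286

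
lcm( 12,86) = 516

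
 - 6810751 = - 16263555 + 9452804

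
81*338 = 27378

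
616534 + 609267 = 1225801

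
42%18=6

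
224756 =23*9772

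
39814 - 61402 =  - 21588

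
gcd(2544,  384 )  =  48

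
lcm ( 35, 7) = 35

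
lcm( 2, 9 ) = 18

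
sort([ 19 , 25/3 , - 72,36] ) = [- 72,25/3, 19, 36] 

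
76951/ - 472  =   -164 + 457/472 = - 163.03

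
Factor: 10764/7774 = 18/13 =2^1*3^2 *13^( - 1)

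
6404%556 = 288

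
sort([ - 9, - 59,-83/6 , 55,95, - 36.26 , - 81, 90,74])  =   [ - 81 , - 59,-36.26,-83/6, - 9, 55,74, 90,95] 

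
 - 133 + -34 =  - 167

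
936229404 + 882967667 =1819197071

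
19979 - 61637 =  - 41658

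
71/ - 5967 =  - 1  +  5896/5967 = - 0.01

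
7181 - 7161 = 20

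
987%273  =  168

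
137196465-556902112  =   - 419705647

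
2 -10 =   -  8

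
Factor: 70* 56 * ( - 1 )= -2^4*5^1*7^2 = -3920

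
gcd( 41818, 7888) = 58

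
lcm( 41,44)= 1804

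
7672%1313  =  1107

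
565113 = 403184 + 161929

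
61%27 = 7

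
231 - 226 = 5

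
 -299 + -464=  - 763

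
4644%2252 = 140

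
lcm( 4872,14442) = 404376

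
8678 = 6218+2460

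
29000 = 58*500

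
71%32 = 7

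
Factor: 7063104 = 2^6*3^1* 36787^1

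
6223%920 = 703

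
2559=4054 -1495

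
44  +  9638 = 9682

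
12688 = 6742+5946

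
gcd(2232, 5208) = 744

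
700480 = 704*995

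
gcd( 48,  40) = 8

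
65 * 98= 6370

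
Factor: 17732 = 2^2*11^1 * 13^1*31^1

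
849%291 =267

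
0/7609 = 0 = 0.00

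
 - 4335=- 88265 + 83930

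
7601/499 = 15 + 116/499 =15.23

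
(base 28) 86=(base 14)126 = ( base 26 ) 8M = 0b11100110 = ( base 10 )230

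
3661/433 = 3661/433=8.45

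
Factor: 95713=95713^1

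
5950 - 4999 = 951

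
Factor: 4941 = 3^4*61^1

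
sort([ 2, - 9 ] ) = [ - 9, 2 ]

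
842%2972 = 842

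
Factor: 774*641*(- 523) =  - 259478082 = - 2^1*3^2*43^1*523^1*641^1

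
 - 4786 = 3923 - 8709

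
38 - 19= 19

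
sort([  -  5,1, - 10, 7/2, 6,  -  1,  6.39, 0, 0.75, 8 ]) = [-10, - 5,-1,0,0.75, 1,  7/2 , 6, 6.39, 8 ] 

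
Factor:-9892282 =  - 2^1*67^1*73823^1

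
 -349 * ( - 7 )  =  2443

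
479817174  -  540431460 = -60614286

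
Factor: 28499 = 28499^1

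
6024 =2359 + 3665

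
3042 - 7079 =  - 4037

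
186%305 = 186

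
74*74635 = 5522990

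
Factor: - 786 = - 2^1*3^1* 131^1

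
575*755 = 434125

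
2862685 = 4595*623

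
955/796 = 955/796 = 1.20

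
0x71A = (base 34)1jg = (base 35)1gx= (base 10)1818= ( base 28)28Q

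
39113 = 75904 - 36791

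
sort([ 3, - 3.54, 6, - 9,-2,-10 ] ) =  [- 10, - 9, - 3.54, - 2, 3,  6 ] 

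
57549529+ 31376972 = 88926501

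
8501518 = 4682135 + 3819383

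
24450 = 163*150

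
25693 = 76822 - 51129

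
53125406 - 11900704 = 41224702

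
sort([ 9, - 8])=[-8, 9 ]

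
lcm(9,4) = 36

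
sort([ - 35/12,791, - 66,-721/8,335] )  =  [ - 721/8, - 66, - 35/12,335,791 ]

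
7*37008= 259056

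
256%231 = 25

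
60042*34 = 2041428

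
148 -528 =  - 380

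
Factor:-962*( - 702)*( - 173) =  - 2^2*3^3*13^2*37^1*173^1 = - 116831052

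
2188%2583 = 2188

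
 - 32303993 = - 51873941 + 19569948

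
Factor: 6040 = 2^3*5^1*151^1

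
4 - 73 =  - 69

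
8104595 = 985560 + 7119035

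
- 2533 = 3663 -6196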